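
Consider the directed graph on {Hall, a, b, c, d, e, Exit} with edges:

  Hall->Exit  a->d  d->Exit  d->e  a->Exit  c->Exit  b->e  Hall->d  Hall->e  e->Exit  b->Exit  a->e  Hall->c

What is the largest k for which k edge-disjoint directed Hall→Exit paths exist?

4

Assign every edge capacity 1; by Menger, the answer equals the max flow.
Path Hall→Exit (+1); total 1.
Path Hall→c→Exit (+1); total 2.
Path Hall→d→Exit (+1); total 3.
Path Hall→e→Exit (+1); total 4.
No residual Hall→Exit path; max flow = 4.
Certifying cut of size 4: {Hall→Exit, Hall→c, Hall→d, Hall→e}.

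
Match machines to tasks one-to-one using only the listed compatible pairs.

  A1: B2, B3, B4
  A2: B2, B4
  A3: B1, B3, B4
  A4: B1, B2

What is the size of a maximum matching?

4

Unit-capacity flow: source→left, listed edges, right→sink; max matching = max flow.
Augmenting path A1→B2 (+1); matched 1.
Augmenting path A2→B4 (+1); matched 2.
Augmenting path A3→B1 (+1); matched 3.
Augmenting path A4→B1→A3→B3 (+1); matched 4.
No augmenting path remains; maximum matching = 4.
König certificate: {A1, A2, A3, A4} is a vertex cover of size 4 (every listed pair touches it), so no matching can be larger.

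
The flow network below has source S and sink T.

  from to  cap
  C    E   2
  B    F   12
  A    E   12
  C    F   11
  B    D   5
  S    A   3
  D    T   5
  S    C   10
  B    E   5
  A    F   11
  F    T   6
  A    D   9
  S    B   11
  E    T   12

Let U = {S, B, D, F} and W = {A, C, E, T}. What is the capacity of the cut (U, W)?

29

Edges leaving {S, B, D, F}: S→A (3), S→C (10), B→E (5), D→T (5), F→T (6).
Cut capacity = 3 + 10 + 5 + 5 + 6 = 29.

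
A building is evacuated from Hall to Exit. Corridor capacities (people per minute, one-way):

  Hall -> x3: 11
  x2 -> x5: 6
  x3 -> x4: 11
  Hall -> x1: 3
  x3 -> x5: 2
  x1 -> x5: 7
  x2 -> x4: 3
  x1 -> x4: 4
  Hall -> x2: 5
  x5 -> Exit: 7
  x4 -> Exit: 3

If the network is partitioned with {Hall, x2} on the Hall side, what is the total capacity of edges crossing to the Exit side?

Edges leaving {Hall, x2}: Hall→x1 (3), Hall→x3 (11), x2→x4 (3), x2→x5 (6).
Cut capacity = 3 + 11 + 3 + 6 = 23.

23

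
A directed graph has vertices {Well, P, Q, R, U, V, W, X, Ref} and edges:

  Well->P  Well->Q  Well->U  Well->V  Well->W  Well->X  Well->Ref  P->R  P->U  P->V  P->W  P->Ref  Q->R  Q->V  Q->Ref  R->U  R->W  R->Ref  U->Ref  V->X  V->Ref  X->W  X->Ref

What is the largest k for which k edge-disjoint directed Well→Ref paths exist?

Assign every edge capacity 1; by Menger, the answer equals the max flow.
Path Well→Ref (+1); total 1.
Path Well→P→Ref (+1); total 2.
Path Well→Q→Ref (+1); total 3.
Path Well→U→Ref (+1); total 4.
Path Well→V→Ref (+1); total 5.
Path Well→X→Ref (+1); total 6.
No residual Well→Ref path; max flow = 6.
Certifying cut of size 6: {Well→P, Well→Q, Well→Ref, Well→U, Well→V, Well→X}.

6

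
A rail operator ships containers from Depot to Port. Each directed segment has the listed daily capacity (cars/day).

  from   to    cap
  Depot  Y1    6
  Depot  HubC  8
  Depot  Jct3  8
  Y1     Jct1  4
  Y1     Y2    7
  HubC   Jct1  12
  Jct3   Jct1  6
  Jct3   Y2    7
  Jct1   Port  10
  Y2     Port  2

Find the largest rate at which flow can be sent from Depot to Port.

Augment Depot→Y1→Jct1→Port: bottleneck 4, flow now 4.
Augment Depot→Y1→Y2→Port: bottleneck 2, flow now 6.
Augment Depot→HubC→Jct1→Port: bottleneck 6, flow now 12.
No augmenting path remains; maximum flow = 12.
In the residual graph, reachable from Depot: {Depot, Y1, HubC, Jct3, Jct1, Y2}.
Min-cut edges: Jct1→Port (10), Y2→Port (2); capacity 10 + 2 = 12.
This cut is saturated, so no flow can exceed 12.

12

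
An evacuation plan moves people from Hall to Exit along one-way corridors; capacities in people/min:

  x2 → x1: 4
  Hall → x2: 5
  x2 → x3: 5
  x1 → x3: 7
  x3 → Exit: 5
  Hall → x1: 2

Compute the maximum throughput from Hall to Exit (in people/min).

5

Augment Hall→x1→x3→Exit: bottleneck 2, flow now 2.
Augment Hall→x2→x3→Exit: bottleneck 3, flow now 5.
No augmenting path remains; maximum flow = 5.
In the residual graph, reachable from Hall: {Hall, x1, x2, x3}.
Min-cut edges: x3→Exit (5); capacity 5 = 5.
This cut is saturated, so no flow can exceed 5.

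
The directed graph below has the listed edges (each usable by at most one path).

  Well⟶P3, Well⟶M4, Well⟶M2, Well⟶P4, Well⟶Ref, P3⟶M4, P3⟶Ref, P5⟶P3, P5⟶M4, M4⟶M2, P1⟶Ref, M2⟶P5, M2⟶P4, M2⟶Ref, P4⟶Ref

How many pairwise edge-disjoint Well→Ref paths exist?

Assign every edge capacity 1; by Menger, the answer equals the max flow.
Path Well→Ref (+1); total 1.
Path Well→P3→Ref (+1); total 2.
Path Well→M2→Ref (+1); total 3.
Path Well→P4→Ref (+1); total 4.
No residual Well→Ref path; max flow = 4.
Certifying cut of size 4: {M2→Ref, P3→Ref, P4→Ref, Well→Ref}.

4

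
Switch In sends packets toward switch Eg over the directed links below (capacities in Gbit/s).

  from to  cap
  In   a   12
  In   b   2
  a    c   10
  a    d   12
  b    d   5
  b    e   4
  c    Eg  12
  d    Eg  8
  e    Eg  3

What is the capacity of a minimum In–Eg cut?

14

Augment In→a→c→Eg: bottleneck 10, flow now 10.
Augment In→a→d→Eg: bottleneck 2, flow now 12.
Augment In→b→d→Eg: bottleneck 2, flow now 14.
No augmenting path remains; maximum flow = 14.
By max-flow min-cut, the minimum cut capacity equals the max flow.
In the residual graph, reachable from In: {In}.
Min-cut edges: In→a (12), In→b (2); capacity 12 + 2 = 14.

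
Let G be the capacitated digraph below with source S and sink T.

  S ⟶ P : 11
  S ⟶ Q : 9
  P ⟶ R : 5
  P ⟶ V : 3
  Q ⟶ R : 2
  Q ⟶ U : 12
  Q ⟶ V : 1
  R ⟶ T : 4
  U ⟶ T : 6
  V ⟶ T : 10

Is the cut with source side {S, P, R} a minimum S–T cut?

No — its capacity is 16, but the minimum cut has capacity 14.

Given cut capacity: 9 + 3 + 4 = 16.
Augment S→P→R→T: bottleneck 4, flow now 4.
Augment S→P→V→T: bottleneck 3, flow now 7.
Augment S→Q→U→T: bottleneck 6, flow now 13.
Augment S→Q→V→T: bottleneck 1, flow now 14.
No augmenting path remains; maximum flow = 14.
In the residual graph, reachable from S: {S, P, Q, R, U}.
Min-cut edges: P→V (3), Q→V (1), R→T (4), U→T (6); capacity 3 + 1 + 4 + 6 = 14.
Cut capacity 16 exceeds the max flow 14, so it is not minimum.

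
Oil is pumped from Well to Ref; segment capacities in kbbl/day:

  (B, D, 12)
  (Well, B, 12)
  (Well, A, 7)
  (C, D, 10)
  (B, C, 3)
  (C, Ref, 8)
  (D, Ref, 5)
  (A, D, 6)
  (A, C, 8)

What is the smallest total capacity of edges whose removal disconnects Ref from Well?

Augment Well→A→C→Ref: bottleneck 7, flow now 7.
Augment Well→B→C→Ref: bottleneck 1, flow now 8.
Augment Well→B→D→Ref: bottleneck 5, flow now 13.
No augmenting path remains; maximum flow = 13.
By max-flow min-cut, the minimum cut capacity equals the max flow.
In the residual graph, reachable from Well: {Well, A, B, C, D}.
Min-cut edges: C→Ref (8), D→Ref (5); capacity 8 + 5 = 13.

13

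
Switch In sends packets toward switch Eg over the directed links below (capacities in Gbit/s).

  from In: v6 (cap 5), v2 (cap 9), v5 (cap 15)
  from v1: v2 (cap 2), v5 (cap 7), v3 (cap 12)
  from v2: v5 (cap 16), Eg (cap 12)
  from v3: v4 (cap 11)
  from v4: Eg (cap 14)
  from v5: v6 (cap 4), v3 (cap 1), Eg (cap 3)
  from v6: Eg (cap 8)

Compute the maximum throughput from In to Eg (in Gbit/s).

21

Augment In→v2→Eg: bottleneck 9, flow now 9.
Augment In→v5→Eg: bottleneck 3, flow now 12.
Augment In→v6→Eg: bottleneck 5, flow now 17.
Augment In→v5→v6→Eg: bottleneck 3, flow now 20.
Augment In→v5→v3→v4→Eg: bottleneck 1, flow now 21.
No augmenting path remains; maximum flow = 21.
In the residual graph, reachable from In: {In, v5, v6}.
Min-cut edges: In→v2 (9), v5→v3 (1), v5→Eg (3), v6→Eg (8); capacity 9 + 1 + 3 + 8 = 21.
This cut is saturated, so no flow can exceed 21.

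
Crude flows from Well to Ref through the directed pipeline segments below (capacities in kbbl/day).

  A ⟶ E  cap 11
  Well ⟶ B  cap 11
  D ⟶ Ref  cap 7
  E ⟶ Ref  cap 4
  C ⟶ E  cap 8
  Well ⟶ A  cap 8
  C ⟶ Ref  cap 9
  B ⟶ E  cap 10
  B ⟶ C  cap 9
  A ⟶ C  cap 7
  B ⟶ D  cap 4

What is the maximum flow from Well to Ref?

Augment Well→A→C→Ref: bottleneck 7, flow now 7.
Augment Well→A→E→Ref: bottleneck 1, flow now 8.
Augment Well→B→C→Ref: bottleneck 2, flow now 10.
Augment Well→B→D→Ref: bottleneck 4, flow now 14.
Augment Well→B→E→Ref: bottleneck 3, flow now 17.
No augmenting path remains; maximum flow = 17.
In the residual graph, reachable from Well: {Well, A, B, C, E}.
Min-cut edges: B→D (4), C→Ref (9), E→Ref (4); capacity 4 + 9 + 4 = 17.
This cut is saturated, so no flow can exceed 17.

17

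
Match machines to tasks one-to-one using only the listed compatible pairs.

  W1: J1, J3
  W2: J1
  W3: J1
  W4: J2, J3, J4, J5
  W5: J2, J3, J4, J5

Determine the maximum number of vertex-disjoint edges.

Unit-capacity flow: source→left, listed edges, right→sink; max matching = max flow.
Augmenting path W1→J1 (+1); matched 1.
Augmenting path W4→J2 (+1); matched 2.
Augmenting path W5→J3 (+1); matched 3.
Augmenting path W2→J1→W1→J3→W5→J4 (+1); matched 4.
No augmenting path remains; maximum matching = 4.
König certificate: {W1, W4, W5, J1} is a vertex cover of size 4 (every listed pair touches it), so no matching can be larger.

4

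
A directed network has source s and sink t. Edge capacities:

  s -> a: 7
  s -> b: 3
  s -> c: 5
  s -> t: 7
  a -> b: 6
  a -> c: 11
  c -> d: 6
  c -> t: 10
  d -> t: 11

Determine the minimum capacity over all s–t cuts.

Augment s→t: bottleneck 7, flow now 7.
Augment s→c→t: bottleneck 5, flow now 12.
Augment s→a→c→t: bottleneck 5, flow now 17.
Augment s→a→c→d→t: bottleneck 2, flow now 19.
No augmenting path remains; maximum flow = 19.
By max-flow min-cut, the minimum cut capacity equals the max flow.
In the residual graph, reachable from s: {s, b}.
Min-cut edges: s→a (7), s→c (5), s→t (7); capacity 7 + 5 + 7 = 19.

19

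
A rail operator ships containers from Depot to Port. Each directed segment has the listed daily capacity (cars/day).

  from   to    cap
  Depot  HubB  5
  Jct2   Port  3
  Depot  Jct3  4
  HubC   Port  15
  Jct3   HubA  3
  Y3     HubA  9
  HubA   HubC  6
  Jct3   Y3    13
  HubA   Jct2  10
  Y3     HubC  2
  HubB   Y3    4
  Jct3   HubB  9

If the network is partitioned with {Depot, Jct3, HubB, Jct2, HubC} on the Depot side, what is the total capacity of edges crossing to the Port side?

Edges leaving {Depot, Jct3, HubB, Jct2, HubC}: Jct3→HubA (3), Jct3→Y3 (13), HubB→Y3 (4), Jct2→Port (3), HubC→Port (15).
Cut capacity = 3 + 13 + 4 + 3 + 15 = 38.

38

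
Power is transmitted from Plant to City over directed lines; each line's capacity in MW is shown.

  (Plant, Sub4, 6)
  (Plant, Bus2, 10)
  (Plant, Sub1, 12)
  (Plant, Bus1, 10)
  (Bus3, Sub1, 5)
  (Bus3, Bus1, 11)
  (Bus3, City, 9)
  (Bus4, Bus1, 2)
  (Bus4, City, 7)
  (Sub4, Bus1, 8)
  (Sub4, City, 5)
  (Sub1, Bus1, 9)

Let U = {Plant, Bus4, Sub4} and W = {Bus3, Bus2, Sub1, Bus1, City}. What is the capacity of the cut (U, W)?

54

Edges leaving {Plant, Bus4, Sub4}: Plant→Bus2 (10), Plant→Sub1 (12), Plant→Bus1 (10), Bus4→Bus1 (2), Bus4→City (7), Sub4→Bus1 (8), Sub4→City (5).
Cut capacity = 10 + 12 + 10 + 2 + 7 + 8 + 5 = 54.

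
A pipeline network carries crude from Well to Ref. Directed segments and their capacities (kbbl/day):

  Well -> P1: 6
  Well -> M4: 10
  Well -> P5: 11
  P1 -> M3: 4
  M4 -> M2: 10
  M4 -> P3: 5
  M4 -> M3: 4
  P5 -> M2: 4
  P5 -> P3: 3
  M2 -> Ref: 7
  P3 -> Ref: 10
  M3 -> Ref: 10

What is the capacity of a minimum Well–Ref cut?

21

Augment Well→P1→M3→Ref: bottleneck 4, flow now 4.
Augment Well→M4→M2→Ref: bottleneck 7, flow now 11.
Augment Well→M4→P3→Ref: bottleneck 3, flow now 14.
Augment Well→P5→P3→Ref: bottleneck 3, flow now 17.
Augment Well→P5→M2→M4→P3→Ref: bottleneck 2, flow now 19. (uses reverse residual edge)
Augment Well→P5→M2→M4→M3→Ref: bottleneck 2, flow now 21. (uses reverse residual edge)
No augmenting path remains; maximum flow = 21.
By max-flow min-cut, the minimum cut capacity equals the max flow.
In the residual graph, reachable from Well: {Well, P1, P5}.
Min-cut edges: Well→M4 (10), P1→M3 (4), P5→M2 (4), P5→P3 (3); capacity 10 + 4 + 4 + 3 = 21.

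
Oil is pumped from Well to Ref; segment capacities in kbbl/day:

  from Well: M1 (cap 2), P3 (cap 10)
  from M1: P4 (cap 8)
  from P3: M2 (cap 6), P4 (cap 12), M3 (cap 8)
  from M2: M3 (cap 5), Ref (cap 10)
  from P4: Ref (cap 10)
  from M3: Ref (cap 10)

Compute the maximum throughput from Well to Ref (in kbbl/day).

12

Augment Well→M1→P4→Ref: bottleneck 2, flow now 2.
Augment Well→P3→M2→Ref: bottleneck 6, flow now 8.
Augment Well→P3→P4→Ref: bottleneck 4, flow now 12.
No augmenting path remains; maximum flow = 12.
In the residual graph, reachable from Well: {Well}.
Min-cut edges: Well→M1 (2), Well→P3 (10); capacity 2 + 10 = 12.
This cut is saturated, so no flow can exceed 12.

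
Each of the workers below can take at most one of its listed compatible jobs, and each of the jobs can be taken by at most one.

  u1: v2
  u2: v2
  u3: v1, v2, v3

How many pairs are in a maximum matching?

2

Unit-capacity flow: source→left, listed edges, right→sink; max matching = max flow.
Augmenting path u1→v2 (+1); matched 1.
Augmenting path u3→v1 (+1); matched 2.
No augmenting path remains; maximum matching = 2.
König certificate: {u3, v2} is a vertex cover of size 2 (every listed pair touches it), so no matching can be larger.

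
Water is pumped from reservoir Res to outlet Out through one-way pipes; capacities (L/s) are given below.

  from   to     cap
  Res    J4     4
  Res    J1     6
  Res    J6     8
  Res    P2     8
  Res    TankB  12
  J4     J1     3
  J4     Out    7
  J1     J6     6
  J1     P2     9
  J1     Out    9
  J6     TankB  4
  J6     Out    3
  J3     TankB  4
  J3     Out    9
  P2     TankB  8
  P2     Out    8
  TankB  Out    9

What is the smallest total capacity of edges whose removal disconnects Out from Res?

30

Augment Res→J4→Out: bottleneck 4, flow now 4.
Augment Res→J1→Out: bottleneck 6, flow now 10.
Augment Res→J6→Out: bottleneck 3, flow now 13.
Augment Res→P2→Out: bottleneck 8, flow now 21.
Augment Res→TankB→Out: bottleneck 9, flow now 30.
No augmenting path remains; maximum flow = 30.
By max-flow min-cut, the minimum cut capacity equals the max flow.
In the residual graph, reachable from Res: {Res, J6, TankB}.
Min-cut edges: Res→J4 (4), Res→J1 (6), Res→P2 (8), J6→Out (3), TankB→Out (9); capacity 4 + 6 + 8 + 3 + 9 = 30.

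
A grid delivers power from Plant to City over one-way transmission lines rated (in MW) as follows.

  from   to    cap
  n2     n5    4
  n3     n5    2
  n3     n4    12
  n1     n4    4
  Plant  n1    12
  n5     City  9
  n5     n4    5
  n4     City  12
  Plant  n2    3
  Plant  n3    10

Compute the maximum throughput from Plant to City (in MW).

17

Augment Plant→n1→n4→City: bottleneck 4, flow now 4.
Augment Plant→n2→n5→City: bottleneck 3, flow now 7.
Augment Plant→n3→n4→City: bottleneck 8, flow now 15.
Augment Plant→n3→n5→City: bottleneck 2, flow now 17.
No augmenting path remains; maximum flow = 17.
In the residual graph, reachable from Plant: {Plant, n1}.
Min-cut edges: Plant→n2 (3), Plant→n3 (10), n1→n4 (4); capacity 3 + 10 + 4 = 17.
This cut is saturated, so no flow can exceed 17.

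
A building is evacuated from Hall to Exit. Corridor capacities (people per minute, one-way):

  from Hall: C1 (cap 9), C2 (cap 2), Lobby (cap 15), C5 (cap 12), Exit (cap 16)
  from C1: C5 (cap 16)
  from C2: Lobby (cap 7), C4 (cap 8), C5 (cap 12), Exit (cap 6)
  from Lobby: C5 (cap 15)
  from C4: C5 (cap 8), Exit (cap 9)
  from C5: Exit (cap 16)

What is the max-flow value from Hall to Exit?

34

Augment Hall→Exit: bottleneck 16, flow now 16.
Augment Hall→C2→Exit: bottleneck 2, flow now 18.
Augment Hall→C5→Exit: bottleneck 12, flow now 30.
Augment Hall→C1→C5→Exit: bottleneck 4, flow now 34.
No augmenting path remains; maximum flow = 34.
In the residual graph, reachable from Hall: {Hall, C1, Lobby, C5}.
Min-cut edges: Hall→C2 (2), Hall→Exit (16), C5→Exit (16); capacity 2 + 16 + 16 = 34.
This cut is saturated, so no flow can exceed 34.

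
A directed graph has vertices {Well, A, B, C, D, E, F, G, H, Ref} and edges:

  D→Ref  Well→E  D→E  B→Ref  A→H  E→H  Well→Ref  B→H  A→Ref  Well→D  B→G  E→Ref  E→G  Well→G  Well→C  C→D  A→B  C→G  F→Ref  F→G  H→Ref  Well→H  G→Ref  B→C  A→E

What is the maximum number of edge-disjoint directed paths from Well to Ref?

Assign every edge capacity 1; by Menger, the answer equals the max flow.
Path Well→Ref (+1); total 1.
Path Well→D→Ref (+1); total 2.
Path Well→E→Ref (+1); total 3.
Path Well→G→Ref (+1); total 4.
Path Well→H→Ref (+1); total 5.
No residual Well→Ref path; max flow = 5.
Certifying cut of size 5: {D→Ref, E→Ref, G→Ref, H→Ref, Well→Ref}.

5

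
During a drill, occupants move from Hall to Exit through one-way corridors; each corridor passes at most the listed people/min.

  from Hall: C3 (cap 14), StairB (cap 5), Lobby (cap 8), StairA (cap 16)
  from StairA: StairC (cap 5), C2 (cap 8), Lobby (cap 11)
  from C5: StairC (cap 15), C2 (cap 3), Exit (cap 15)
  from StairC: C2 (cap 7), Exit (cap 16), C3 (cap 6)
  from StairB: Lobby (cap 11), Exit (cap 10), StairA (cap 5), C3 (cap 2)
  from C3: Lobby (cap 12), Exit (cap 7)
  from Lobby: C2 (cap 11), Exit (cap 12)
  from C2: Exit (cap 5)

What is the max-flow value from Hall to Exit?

Augment Hall→StairB→Exit: bottleneck 5, flow now 5.
Augment Hall→C3→Exit: bottleneck 7, flow now 12.
Augment Hall→Lobby→Exit: bottleneck 8, flow now 20.
Augment Hall→StairA→StairC→Exit: bottleneck 5, flow now 25.
Augment Hall→StairA→Lobby→Exit: bottleneck 4, flow now 29.
Augment Hall→StairA→C2→Exit: bottleneck 5, flow now 34.
No augmenting path remains; maximum flow = 34.
In the residual graph, reachable from Hall: {Hall, StairA, C3, Lobby, C2}.
Min-cut edges: Hall→StairB (5), StairA→StairC (5), C3→Exit (7), Lobby→Exit (12), C2→Exit (5); capacity 5 + 5 + 7 + 12 + 5 = 34.
This cut is saturated, so no flow can exceed 34.

34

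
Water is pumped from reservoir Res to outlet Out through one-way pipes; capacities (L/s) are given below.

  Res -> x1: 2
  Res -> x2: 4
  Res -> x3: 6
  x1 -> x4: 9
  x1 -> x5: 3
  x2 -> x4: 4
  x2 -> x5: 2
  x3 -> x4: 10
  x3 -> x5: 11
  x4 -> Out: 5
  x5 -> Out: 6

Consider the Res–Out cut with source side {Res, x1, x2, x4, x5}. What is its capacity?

Edges leaving {Res, x1, x2, x4, x5}: Res→x3 (6), x4→Out (5), x5→Out (6).
Cut capacity = 6 + 5 + 6 = 17.

17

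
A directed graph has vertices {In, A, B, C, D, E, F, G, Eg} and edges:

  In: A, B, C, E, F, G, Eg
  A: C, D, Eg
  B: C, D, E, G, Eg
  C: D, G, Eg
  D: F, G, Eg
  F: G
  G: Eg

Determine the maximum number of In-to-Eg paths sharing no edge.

5

Assign every edge capacity 1; by Menger, the answer equals the max flow.
Path In→Eg (+1); total 1.
Path In→A→Eg (+1); total 2.
Path In→B→Eg (+1); total 3.
Path In→C→Eg (+1); total 4.
Path In→G→Eg (+1); total 5.
No residual In→Eg path; max flow = 5.
Certifying cut of size 5: {G→Eg, In→A, In→B, In→C, In→Eg}.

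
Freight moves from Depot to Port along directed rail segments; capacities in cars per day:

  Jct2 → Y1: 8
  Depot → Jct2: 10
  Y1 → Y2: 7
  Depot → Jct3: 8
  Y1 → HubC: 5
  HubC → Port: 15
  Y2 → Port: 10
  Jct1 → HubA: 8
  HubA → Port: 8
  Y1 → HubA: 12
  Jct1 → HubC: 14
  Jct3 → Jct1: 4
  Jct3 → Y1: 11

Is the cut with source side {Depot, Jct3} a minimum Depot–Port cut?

No — its capacity is 25, but the minimum cut has capacity 16.

Given cut capacity: 10 + 4 + 11 = 25.
Augment Depot→Jct3→Jct1→HubC→Port: bottleneck 4, flow now 4.
Augment Depot→Jct3→Y1→Y2→Port: bottleneck 4, flow now 8.
Augment Depot→Jct2→Y1→Y2→Port: bottleneck 3, flow now 11.
Augment Depot→Jct2→Y1→HubC→Port: bottleneck 5, flow now 16.
No augmenting path remains; maximum flow = 16.
In the residual graph, reachable from Depot: {Depot, Jct2}.
Min-cut edges: Depot→Jct3 (8), Jct2→Y1 (8); capacity 8 + 8 = 16.
Cut capacity 25 exceeds the max flow 16, so it is not minimum.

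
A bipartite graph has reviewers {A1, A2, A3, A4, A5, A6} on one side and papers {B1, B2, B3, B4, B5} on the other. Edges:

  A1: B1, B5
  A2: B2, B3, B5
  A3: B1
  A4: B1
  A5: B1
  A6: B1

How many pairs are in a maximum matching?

3

Unit-capacity flow: source→left, listed edges, right→sink; max matching = max flow.
Augmenting path A1→B1 (+1); matched 1.
Augmenting path A2→B2 (+1); matched 2.
Augmenting path A3→B1→A1→B5 (+1); matched 3.
No augmenting path remains; maximum matching = 3.
König certificate: {A1, A2, B1} is a vertex cover of size 3 (every listed pair touches it), so no matching can be larger.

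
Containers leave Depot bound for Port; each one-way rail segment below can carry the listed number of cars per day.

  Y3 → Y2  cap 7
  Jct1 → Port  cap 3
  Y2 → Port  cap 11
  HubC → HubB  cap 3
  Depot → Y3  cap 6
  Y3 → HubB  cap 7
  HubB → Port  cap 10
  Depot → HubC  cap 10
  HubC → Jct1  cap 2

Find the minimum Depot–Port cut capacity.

11

Augment Depot→Y3→Y2→Port: bottleneck 6, flow now 6.
Augment Depot→HubC→Jct1→Port: bottleneck 2, flow now 8.
Augment Depot→HubC→HubB→Port: bottleneck 3, flow now 11.
No augmenting path remains; maximum flow = 11.
By max-flow min-cut, the minimum cut capacity equals the max flow.
In the residual graph, reachable from Depot: {Depot, HubC}.
Min-cut edges: Depot→Y3 (6), HubC→Jct1 (2), HubC→HubB (3); capacity 6 + 2 + 3 = 11.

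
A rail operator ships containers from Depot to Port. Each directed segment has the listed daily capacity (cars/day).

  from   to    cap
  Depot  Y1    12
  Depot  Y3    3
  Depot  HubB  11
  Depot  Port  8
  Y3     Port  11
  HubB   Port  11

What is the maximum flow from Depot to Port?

22

Augment Depot→Port: bottleneck 8, flow now 8.
Augment Depot→Y3→Port: bottleneck 3, flow now 11.
Augment Depot→HubB→Port: bottleneck 11, flow now 22.
No augmenting path remains; maximum flow = 22.
In the residual graph, reachable from Depot: {Depot, Y1}.
Min-cut edges: Depot→Y3 (3), Depot→HubB (11), Depot→Port (8); capacity 3 + 11 + 8 = 22.
This cut is saturated, so no flow can exceed 22.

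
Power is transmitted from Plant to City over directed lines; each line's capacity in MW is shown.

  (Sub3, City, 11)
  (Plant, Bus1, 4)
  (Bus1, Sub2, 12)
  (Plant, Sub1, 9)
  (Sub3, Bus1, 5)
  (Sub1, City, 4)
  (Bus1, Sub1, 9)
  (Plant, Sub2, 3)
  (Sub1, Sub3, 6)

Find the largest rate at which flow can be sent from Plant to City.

Augment Plant→Sub1→City: bottleneck 4, flow now 4.
Augment Plant→Sub1→Sub3→City: bottleneck 5, flow now 9.
Augment Plant→Bus1→Sub1→Sub3→City: bottleneck 1, flow now 10.
No augmenting path remains; maximum flow = 10.
In the residual graph, reachable from Plant: {Plant, Bus1, Sub1, Sub2}.
Min-cut edges: Sub1→Sub3 (6), Sub1→City (4); capacity 6 + 4 = 10.
This cut is saturated, so no flow can exceed 10.

10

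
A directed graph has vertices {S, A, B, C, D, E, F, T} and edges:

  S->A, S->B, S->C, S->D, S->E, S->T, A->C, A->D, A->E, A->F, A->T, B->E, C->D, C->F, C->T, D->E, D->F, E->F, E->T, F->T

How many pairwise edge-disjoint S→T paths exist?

Assign every edge capacity 1; by Menger, the answer equals the max flow.
Path S→T (+1); total 1.
Path S→A→T (+1); total 2.
Path S→C→T (+1); total 3.
Path S→E→T (+1); total 4.
Path S→D→F→T (+1); total 5.
No residual S→T path; max flow = 5.
Certifying cut of size 5: {E→T, F→T, S→A, S→C, S→T}.

5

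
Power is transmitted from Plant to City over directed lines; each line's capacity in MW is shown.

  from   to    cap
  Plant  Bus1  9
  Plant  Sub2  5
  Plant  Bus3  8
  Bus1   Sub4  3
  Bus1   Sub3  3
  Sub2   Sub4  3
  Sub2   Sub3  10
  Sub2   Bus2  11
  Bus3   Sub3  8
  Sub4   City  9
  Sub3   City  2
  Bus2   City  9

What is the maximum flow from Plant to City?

Augment Plant→Bus1→Sub4→City: bottleneck 3, flow now 3.
Augment Plant→Bus1→Sub3→City: bottleneck 2, flow now 5.
Augment Plant→Sub2→Sub4→City: bottleneck 3, flow now 8.
Augment Plant→Sub2→Bus2→City: bottleneck 2, flow now 10.
No augmenting path remains; maximum flow = 10.
In the residual graph, reachable from Plant: {Plant, Bus1, Bus3, Sub3}.
Min-cut edges: Plant→Sub2 (5), Bus1→Sub4 (3), Sub3→City (2); capacity 5 + 3 + 2 = 10.
This cut is saturated, so no flow can exceed 10.

10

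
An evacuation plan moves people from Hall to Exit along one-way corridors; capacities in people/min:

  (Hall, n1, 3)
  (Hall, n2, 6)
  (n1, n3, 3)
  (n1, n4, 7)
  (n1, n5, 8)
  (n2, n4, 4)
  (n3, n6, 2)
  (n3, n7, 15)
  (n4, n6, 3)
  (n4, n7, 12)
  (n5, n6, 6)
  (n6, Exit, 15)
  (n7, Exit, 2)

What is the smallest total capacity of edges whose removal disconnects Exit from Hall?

7

Augment Hall→n1→n3→n6→Exit: bottleneck 2, flow now 2.
Augment Hall→n1→n3→n7→Exit: bottleneck 1, flow now 3.
Augment Hall→n2→n4→n6→Exit: bottleneck 3, flow now 6.
Augment Hall→n2→n4→n7→Exit: bottleneck 1, flow now 7.
No augmenting path remains; maximum flow = 7.
By max-flow min-cut, the minimum cut capacity equals the max flow.
In the residual graph, reachable from Hall: {Hall, n2}.
Min-cut edges: Hall→n1 (3), n2→n4 (4); capacity 3 + 4 = 7.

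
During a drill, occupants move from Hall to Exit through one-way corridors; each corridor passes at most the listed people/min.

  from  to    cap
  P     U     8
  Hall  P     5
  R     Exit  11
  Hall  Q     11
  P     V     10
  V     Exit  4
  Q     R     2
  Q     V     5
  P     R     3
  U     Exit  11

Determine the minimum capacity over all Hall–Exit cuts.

11

Augment Hall→P→R→Exit: bottleneck 3, flow now 3.
Augment Hall→P→U→Exit: bottleneck 2, flow now 5.
Augment Hall→Q→R→Exit: bottleneck 2, flow now 7.
Augment Hall→Q→V→Exit: bottleneck 4, flow now 11.
No augmenting path remains; maximum flow = 11.
By max-flow min-cut, the minimum cut capacity equals the max flow.
In the residual graph, reachable from Hall: {Hall, Q, V}.
Min-cut edges: Hall→P (5), Q→R (2), V→Exit (4); capacity 5 + 2 + 4 = 11.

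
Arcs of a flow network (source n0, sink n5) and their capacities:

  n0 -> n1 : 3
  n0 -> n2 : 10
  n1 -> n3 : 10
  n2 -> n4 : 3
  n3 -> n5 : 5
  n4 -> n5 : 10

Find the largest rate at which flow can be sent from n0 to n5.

Augment n0→n1→n3→n5: bottleneck 3, flow now 3.
Augment n0→n2→n4→n5: bottleneck 3, flow now 6.
No augmenting path remains; maximum flow = 6.
In the residual graph, reachable from n0: {n0, n2}.
Min-cut edges: n0→n1 (3), n2→n4 (3); capacity 3 + 3 = 6.
This cut is saturated, so no flow can exceed 6.

6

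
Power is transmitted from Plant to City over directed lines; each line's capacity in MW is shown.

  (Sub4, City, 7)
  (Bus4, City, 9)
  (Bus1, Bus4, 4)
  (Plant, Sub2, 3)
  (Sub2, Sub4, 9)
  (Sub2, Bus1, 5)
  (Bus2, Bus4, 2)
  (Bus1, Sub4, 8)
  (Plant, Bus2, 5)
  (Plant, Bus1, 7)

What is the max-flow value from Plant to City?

12

Augment Plant→Sub2→Sub4→City: bottleneck 3, flow now 3.
Augment Plant→Bus1→Bus4→City: bottleneck 4, flow now 7.
Augment Plant→Bus1→Sub4→City: bottleneck 3, flow now 10.
Augment Plant→Bus2→Bus4→City: bottleneck 2, flow now 12.
No augmenting path remains; maximum flow = 12.
In the residual graph, reachable from Plant: {Plant, Bus2}.
Min-cut edges: Plant→Sub2 (3), Plant→Bus1 (7), Bus2→Bus4 (2); capacity 3 + 7 + 2 = 12.
This cut is saturated, so no flow can exceed 12.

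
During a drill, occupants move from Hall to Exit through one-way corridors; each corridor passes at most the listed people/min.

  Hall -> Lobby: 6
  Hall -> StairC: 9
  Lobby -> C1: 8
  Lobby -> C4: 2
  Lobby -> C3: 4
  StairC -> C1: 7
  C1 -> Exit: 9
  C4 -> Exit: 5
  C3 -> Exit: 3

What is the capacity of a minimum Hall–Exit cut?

13

Augment Hall→Lobby→C1→Exit: bottleneck 6, flow now 6.
Augment Hall→StairC→C1→Exit: bottleneck 3, flow now 9.
Augment Hall→StairC→C1→Lobby→C4→Exit: bottleneck 2, flow now 11. (uses reverse residual edge)
Augment Hall→StairC→C1→Lobby→C3→Exit: bottleneck 2, flow now 13. (uses reverse residual edge)
No augmenting path remains; maximum flow = 13.
By max-flow min-cut, the minimum cut capacity equals the max flow.
In the residual graph, reachable from Hall: {Hall, StairC}.
Min-cut edges: Hall→Lobby (6), StairC→C1 (7); capacity 6 + 7 = 13.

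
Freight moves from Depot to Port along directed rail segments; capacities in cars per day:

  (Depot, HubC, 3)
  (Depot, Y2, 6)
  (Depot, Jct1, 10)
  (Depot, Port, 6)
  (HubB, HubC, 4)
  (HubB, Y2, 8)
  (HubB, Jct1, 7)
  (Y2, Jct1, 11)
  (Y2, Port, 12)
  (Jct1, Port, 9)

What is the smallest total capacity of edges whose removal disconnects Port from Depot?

21

Augment Depot→Port: bottleneck 6, flow now 6.
Augment Depot→Y2→Port: bottleneck 6, flow now 12.
Augment Depot→Jct1→Port: bottleneck 9, flow now 21.
No augmenting path remains; maximum flow = 21.
By max-flow min-cut, the minimum cut capacity equals the max flow.
In the residual graph, reachable from Depot: {Depot, HubC, Jct1}.
Min-cut edges: Depot→Y2 (6), Depot→Port (6), Jct1→Port (9); capacity 6 + 6 + 9 = 21.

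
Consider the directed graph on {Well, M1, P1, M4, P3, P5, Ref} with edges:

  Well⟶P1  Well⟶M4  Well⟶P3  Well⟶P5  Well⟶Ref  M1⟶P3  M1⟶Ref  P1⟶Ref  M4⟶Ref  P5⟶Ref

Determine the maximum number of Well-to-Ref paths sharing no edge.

4

Assign every edge capacity 1; by Menger, the answer equals the max flow.
Path Well→Ref (+1); total 1.
Path Well→P1→Ref (+1); total 2.
Path Well→M4→Ref (+1); total 3.
Path Well→P5→Ref (+1); total 4.
No residual Well→Ref path; max flow = 4.
Certifying cut of size 4: {Well→M4, Well→P1, Well→P5, Well→Ref}.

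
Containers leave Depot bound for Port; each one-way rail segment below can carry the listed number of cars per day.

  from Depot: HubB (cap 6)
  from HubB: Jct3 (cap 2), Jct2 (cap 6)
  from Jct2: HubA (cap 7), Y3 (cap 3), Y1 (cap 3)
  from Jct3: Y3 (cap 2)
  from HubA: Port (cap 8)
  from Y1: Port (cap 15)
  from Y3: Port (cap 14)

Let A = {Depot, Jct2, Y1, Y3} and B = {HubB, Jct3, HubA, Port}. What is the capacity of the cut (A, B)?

Edges leaving {Depot, Jct2, Y1, Y3}: Depot→HubB (6), Jct2→HubA (7), Y1→Port (15), Y3→Port (14).
Cut capacity = 6 + 7 + 15 + 14 = 42.

42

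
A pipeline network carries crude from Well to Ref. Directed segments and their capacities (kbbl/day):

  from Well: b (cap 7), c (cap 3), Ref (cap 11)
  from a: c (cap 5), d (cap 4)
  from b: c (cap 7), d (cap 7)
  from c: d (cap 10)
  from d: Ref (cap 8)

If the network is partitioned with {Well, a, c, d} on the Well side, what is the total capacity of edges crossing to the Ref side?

26

Edges leaving {Well, a, c, d}: Well→b (7), Well→Ref (11), d→Ref (8).
Cut capacity = 7 + 11 + 8 = 26.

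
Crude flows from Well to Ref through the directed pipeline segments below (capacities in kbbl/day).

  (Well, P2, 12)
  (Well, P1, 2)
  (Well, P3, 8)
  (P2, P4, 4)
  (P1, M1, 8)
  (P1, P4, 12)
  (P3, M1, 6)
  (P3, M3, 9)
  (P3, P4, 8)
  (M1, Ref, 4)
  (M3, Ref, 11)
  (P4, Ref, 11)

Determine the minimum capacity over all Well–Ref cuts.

14

Augment Well→P2→P4→Ref: bottleneck 4, flow now 4.
Augment Well→P1→M1→Ref: bottleneck 2, flow now 6.
Augment Well→P3→M1→Ref: bottleneck 2, flow now 8.
Augment Well→P3→M3→Ref: bottleneck 6, flow now 14.
No augmenting path remains; maximum flow = 14.
By max-flow min-cut, the minimum cut capacity equals the max flow.
In the residual graph, reachable from Well: {Well, P2}.
Min-cut edges: Well→P1 (2), Well→P3 (8), P2→P4 (4); capacity 2 + 8 + 4 = 14.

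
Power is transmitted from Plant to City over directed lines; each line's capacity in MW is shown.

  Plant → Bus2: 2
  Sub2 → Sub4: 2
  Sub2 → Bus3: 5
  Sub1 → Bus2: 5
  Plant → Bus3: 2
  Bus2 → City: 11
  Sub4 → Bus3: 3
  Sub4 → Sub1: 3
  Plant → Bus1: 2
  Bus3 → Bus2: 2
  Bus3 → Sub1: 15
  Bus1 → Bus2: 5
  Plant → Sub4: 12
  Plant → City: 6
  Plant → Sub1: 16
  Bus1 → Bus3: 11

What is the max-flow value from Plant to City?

Augment Plant→City: bottleneck 6, flow now 6.
Augment Plant→Bus2→City: bottleneck 2, flow now 8.
Augment Plant→Bus1→Bus2→City: bottleneck 2, flow now 10.
Augment Plant→Bus3→Bus2→City: bottleneck 2, flow now 12.
Augment Plant→Sub1→Bus2→City: bottleneck 5, flow now 17.
No augmenting path remains; maximum flow = 17.
In the residual graph, reachable from Plant: {Plant, Sub4, Bus3, Sub1}.
Min-cut edges: Plant→Bus1 (2), Plant→Bus2 (2), Plant→City (6), Bus3→Bus2 (2), Sub1→Bus2 (5); capacity 2 + 2 + 6 + 2 + 5 = 17.
This cut is saturated, so no flow can exceed 17.

17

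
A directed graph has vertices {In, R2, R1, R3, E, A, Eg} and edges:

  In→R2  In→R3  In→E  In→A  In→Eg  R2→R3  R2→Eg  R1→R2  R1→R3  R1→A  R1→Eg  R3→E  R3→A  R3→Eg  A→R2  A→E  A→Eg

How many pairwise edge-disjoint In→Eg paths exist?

Assign every edge capacity 1; by Menger, the answer equals the max flow.
Path In→Eg (+1); total 1.
Path In→R2→Eg (+1); total 2.
Path In→R3→Eg (+1); total 3.
Path In→A→Eg (+1); total 4.
No residual In→Eg path; max flow = 4.
Certifying cut of size 4: {In→A, In→Eg, In→R2, In→R3}.

4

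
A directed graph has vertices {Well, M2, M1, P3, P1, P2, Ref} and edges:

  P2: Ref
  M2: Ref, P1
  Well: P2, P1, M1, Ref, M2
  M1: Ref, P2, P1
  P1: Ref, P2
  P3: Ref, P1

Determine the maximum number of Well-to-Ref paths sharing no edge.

Assign every edge capacity 1; by Menger, the answer equals the max flow.
Path Well→Ref (+1); total 1.
Path Well→M2→Ref (+1); total 2.
Path Well→M1→Ref (+1); total 3.
Path Well→P1→Ref (+1); total 4.
Path Well→P2→Ref (+1); total 5.
No residual Well→Ref path; max flow = 5.
Certifying cut of size 5: {Well→M1, Well→M2, Well→P1, Well→P2, Well→Ref}.

5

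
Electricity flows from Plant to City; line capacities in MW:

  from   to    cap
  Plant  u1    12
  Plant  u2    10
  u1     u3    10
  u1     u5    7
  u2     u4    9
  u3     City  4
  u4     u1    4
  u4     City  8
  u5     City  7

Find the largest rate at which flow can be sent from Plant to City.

Augment Plant→u1→u3→City: bottleneck 4, flow now 4.
Augment Plant→u1→u5→City: bottleneck 7, flow now 11.
Augment Plant→u2→u4→City: bottleneck 8, flow now 19.
No augmenting path remains; maximum flow = 19.
In the residual graph, reachable from Plant: {Plant, u1, u2, u3, u4}.
Min-cut edges: u1→u5 (7), u3→City (4), u4→City (8); capacity 7 + 4 + 8 = 19.
This cut is saturated, so no flow can exceed 19.

19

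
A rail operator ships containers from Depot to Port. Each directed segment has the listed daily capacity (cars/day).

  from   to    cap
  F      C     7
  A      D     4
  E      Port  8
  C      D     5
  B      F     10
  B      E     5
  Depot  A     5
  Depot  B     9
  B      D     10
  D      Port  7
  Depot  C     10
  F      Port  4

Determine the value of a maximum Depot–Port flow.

16

Augment Depot→A→D→Port: bottleneck 4, flow now 4.
Augment Depot→B→D→Port: bottleneck 3, flow now 7.
Augment Depot→B→E→Port: bottleneck 5, flow now 12.
Augment Depot→B→F→Port: bottleneck 1, flow now 13.
Augment Depot→C→D→B→F→Port: bottleneck 3, flow now 16. (uses reverse residual edge)
No augmenting path remains; maximum flow = 16.
In the residual graph, reachable from Depot: {Depot, A, C, D}.
Min-cut edges: Depot→B (9), D→Port (7); capacity 9 + 7 = 16.
This cut is saturated, so no flow can exceed 16.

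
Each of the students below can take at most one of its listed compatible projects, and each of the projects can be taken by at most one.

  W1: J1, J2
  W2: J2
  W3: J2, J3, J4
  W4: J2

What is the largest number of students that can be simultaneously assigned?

Unit-capacity flow: source→left, listed edges, right→sink; max matching = max flow.
Augmenting path W1→J1 (+1); matched 1.
Augmenting path W2→J2 (+1); matched 2.
Augmenting path W3→J3 (+1); matched 3.
No augmenting path remains; maximum matching = 3.
König certificate: {W1, W3, J2} is a vertex cover of size 3 (every listed pair touches it), so no matching can be larger.

3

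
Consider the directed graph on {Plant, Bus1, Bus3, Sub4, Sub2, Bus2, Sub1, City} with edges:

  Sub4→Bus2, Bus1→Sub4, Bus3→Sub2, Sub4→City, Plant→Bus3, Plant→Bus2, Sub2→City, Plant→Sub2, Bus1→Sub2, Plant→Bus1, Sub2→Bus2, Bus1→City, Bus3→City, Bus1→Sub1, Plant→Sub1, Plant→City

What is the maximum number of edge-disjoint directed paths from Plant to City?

4

Assign every edge capacity 1; by Menger, the answer equals the max flow.
Path Plant→City (+1); total 1.
Path Plant→Bus1→City (+1); total 2.
Path Plant→Bus3→City (+1); total 3.
Path Plant→Sub2→City (+1); total 4.
No residual Plant→City path; max flow = 4.
Certifying cut of size 4: {Plant→Bus1, Plant→Bus3, Plant→City, Plant→Sub2}.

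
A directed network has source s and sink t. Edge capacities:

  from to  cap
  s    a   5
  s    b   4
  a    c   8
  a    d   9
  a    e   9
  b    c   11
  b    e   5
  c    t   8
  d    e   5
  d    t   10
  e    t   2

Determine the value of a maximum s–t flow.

9

Augment s→a→c→t: bottleneck 5, flow now 5.
Augment s→b→c→t: bottleneck 3, flow now 8.
Augment s→b→e→t: bottleneck 1, flow now 9.
No augmenting path remains; maximum flow = 9.
In the residual graph, reachable from s: {s}.
Min-cut edges: s→a (5), s→b (4); capacity 5 + 4 = 9.
This cut is saturated, so no flow can exceed 9.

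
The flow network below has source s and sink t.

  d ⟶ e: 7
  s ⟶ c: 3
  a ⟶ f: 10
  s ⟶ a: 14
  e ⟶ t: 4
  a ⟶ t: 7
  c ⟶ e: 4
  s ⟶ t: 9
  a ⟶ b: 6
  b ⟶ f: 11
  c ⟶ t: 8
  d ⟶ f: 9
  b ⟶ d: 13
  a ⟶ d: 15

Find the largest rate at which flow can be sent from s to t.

Augment s→t: bottleneck 9, flow now 9.
Augment s→a→t: bottleneck 7, flow now 16.
Augment s→c→t: bottleneck 3, flow now 19.
Augment s→a→d→e→t: bottleneck 4, flow now 23.
No augmenting path remains; maximum flow = 23.
In the residual graph, reachable from s: {s, a, b, d, e, f}.
Min-cut edges: s→c (3), s→t (9), a→t (7), e→t (4); capacity 3 + 9 + 7 + 4 = 23.
This cut is saturated, so no flow can exceed 23.

23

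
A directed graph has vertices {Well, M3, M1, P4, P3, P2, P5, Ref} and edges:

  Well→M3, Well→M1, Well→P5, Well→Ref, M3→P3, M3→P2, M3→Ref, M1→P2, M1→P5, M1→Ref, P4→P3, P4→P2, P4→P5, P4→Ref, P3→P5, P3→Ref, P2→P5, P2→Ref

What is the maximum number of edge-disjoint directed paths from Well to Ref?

Assign every edge capacity 1; by Menger, the answer equals the max flow.
Path Well→Ref (+1); total 1.
Path Well→M3→Ref (+1); total 2.
Path Well→M1→Ref (+1); total 3.
No residual Well→Ref path; max flow = 3.
Certifying cut of size 3: {Well→M1, Well→M3, Well→Ref}.

3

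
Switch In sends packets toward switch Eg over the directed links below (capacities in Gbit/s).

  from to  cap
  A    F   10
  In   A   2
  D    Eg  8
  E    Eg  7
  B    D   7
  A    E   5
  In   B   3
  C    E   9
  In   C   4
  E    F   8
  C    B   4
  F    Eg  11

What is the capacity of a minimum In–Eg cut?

9

Augment In→A→E→Eg: bottleneck 2, flow now 2.
Augment In→B→D→Eg: bottleneck 3, flow now 5.
Augment In→C→E→Eg: bottleneck 4, flow now 9.
No augmenting path remains; maximum flow = 9.
By max-flow min-cut, the minimum cut capacity equals the max flow.
In the residual graph, reachable from In: {In}.
Min-cut edges: In→A (2), In→B (3), In→C (4); capacity 2 + 3 + 4 = 9.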